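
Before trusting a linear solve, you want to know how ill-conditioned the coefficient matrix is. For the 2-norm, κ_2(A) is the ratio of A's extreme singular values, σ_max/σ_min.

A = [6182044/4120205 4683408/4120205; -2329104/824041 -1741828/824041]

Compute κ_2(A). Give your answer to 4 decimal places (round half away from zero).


AᵀA = [601507972624/58740793225 451126291968/58740793225; 451126291968/58740793225 338350968976/58740793225]; tr = 37594357664/2349631729, det = 4000000/2349631729
solving λ² − 37594357664/2349631729·λ + 4000000/2349631729 = 0 gives λ = 16, 250000/2349631729
κ = σ_max/σ_min = 4/(500/48473) = 387.7840

387.7840


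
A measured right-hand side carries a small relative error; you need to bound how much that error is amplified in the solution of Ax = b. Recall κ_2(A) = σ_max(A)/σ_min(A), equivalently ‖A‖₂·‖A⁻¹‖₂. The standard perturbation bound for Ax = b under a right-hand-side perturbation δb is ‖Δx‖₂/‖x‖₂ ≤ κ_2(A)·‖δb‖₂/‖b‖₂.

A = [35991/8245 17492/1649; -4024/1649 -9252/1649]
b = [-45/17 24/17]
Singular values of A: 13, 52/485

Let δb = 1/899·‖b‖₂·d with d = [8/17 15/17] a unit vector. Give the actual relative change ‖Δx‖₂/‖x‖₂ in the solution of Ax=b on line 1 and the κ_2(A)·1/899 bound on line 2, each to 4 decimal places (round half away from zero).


0.1349
0.1349

from the listed singular values, σ₁ = 13, σ_n = 52/485
κ_2(A) = 13 / (52/485) = 121.2500
perturbation bound = 121.2500·1/899 = 0.1349
solve Ax = b  →  x = [-0.0888 -0.2130]
2-norm of b is 3.0000; of x, 0.2308
Δx = A⁻¹·δb where δb = 1/899·3.0000·d; ‖Δx‖ = 0.0311
relative error = 0.1349
realised/bound = 1 exactly: the bound is attained for this b and d


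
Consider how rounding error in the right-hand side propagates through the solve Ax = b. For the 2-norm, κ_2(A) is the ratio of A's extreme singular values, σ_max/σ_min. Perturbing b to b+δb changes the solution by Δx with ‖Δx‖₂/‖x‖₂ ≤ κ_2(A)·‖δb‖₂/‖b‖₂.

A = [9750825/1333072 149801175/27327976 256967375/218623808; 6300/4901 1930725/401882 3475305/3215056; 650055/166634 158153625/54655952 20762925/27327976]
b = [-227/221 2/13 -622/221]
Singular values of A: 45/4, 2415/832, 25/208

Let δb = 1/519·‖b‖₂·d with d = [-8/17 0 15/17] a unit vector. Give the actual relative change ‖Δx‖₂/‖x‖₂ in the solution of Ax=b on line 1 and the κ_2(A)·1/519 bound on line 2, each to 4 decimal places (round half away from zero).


0.0029
0.1803

from the listed singular values, σ₁ = 45/4, σ_n = 25/208
κ_2(A) = (45/4) / (25/208) = 93.6000
κ_2(A)·‖δb‖/‖b‖ = 0.1803
solve Ax = b  →  x = [-0.3663 3.7765 -16.2063]
‖b‖₂ = 3.0000 and ‖x‖₂ = 16.6445
Δx = A⁻¹·δb where δb = 1/519·3.0000·d; ‖Δx‖ = 0.0481
relative error = 0.0029
so the bound overstates the realised error by a factor of ≈ 62.4169 (computed from the unrounded values)


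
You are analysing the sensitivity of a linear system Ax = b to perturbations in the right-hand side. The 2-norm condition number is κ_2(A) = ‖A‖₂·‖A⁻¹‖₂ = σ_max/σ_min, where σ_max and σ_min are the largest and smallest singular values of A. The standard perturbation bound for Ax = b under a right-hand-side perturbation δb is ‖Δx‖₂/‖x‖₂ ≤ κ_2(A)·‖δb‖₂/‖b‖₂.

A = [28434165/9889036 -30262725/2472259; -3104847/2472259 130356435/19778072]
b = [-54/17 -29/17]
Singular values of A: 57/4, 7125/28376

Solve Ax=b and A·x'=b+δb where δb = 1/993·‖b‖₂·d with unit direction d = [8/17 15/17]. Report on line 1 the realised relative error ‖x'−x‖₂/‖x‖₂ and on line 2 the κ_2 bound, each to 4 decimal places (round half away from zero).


largest singular value 57/4, smallest 7125/28376
κ_2(A) = (57/4) / (7125/28376) = 56.7520
perturbation bound = 56.7520·1/993 = 0.0572
solve Ax = b  →  x = [-11.6872 -2.4858]
2-norm of b is 3.6056; of x, 11.9486
Δx = A⁻¹·δb where δb = 1/993·3.6056·d; ‖Δx‖ = 0.0145
dividing the unrounded norms, ‖Δx‖/‖x‖ = 0.0012
so the bound overstates the realised error by a factor of ≈ 47.2238 (computed from the unrounded values)

0.0012
0.0572


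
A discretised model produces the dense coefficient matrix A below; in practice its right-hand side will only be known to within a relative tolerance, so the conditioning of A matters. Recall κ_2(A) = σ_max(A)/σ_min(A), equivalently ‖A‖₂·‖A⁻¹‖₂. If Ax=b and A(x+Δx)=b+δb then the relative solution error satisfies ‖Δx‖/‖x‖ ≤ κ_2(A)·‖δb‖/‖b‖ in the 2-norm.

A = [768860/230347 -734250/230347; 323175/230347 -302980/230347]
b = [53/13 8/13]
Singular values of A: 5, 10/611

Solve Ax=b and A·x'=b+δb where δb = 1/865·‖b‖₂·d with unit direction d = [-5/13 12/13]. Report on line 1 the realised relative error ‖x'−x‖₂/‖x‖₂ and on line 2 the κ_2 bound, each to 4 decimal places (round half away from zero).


0.0048
0.3532

largest singular value 5, smallest 10/611
κ_2(A) = 5 / (10/611) = 305.5000
worst-case relative error ≤ 305.5000 × 1/865 = 0.3532
solve Ax = b  →  x = [-41.5586 -44.7966]
2-norm of b is 4.1231; of x, 61.1052
Δx = A⁻¹·δb where δb = 1/865·4.1231·d; ‖Δx‖ = 0.2912
relative error = 0.0048
realised/bound (from unrounded values) ≈ 0.0135


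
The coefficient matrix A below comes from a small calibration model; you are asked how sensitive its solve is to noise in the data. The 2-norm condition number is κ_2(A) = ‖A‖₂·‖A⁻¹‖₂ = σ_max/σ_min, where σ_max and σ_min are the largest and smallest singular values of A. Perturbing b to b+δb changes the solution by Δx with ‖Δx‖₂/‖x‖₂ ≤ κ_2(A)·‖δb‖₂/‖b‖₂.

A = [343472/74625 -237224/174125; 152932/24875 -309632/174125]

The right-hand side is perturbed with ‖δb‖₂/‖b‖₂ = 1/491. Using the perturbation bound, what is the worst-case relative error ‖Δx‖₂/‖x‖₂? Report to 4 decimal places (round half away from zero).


0.6809

M = AᵀA = [13138671376/222755625 -8941508992/519763125; -8941508992/519763125 6085888064/1212780625]. tr(M)=1117708624/17464041, det(M)=640000/17464041
eigenvalues of AᵀA: λ = (tr ± √(tr²−4·det))/2 = 64, 10000/17464041
so κ_2 = √(64 / (10000/17464041)) = 334.3200
worst-case relative error ≤ 334.3200 × 1/491 = 0.6809


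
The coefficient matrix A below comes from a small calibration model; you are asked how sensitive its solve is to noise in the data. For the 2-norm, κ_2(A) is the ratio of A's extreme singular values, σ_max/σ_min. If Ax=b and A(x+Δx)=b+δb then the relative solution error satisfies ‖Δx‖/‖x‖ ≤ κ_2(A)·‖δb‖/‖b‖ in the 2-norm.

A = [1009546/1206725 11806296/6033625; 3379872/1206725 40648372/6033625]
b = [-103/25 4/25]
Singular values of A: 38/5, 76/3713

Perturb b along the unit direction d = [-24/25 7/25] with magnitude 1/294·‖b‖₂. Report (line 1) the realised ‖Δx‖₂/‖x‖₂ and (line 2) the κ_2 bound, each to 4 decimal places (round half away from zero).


σ_max = 38/5, σ_min = 76/3713
κ = σ_max/σ_min = (38/5)/(76/3713) = 371.3000
perturbation bound = 371.3000·1/294 = 1.2629
solve Ax = b  →  x = [-180.4393 75.0405]
2-norm of b is 4.1231; of x, 195.4211
with δb = [-0.0135 0.0039], A·Δx = δb → ‖Δx‖ = 0.6852
relative error = 0.0035
tightness: 0.0035 against a bound of 1.2629 (unrounded ratio ≈ 0.0028)

0.0035
1.2629


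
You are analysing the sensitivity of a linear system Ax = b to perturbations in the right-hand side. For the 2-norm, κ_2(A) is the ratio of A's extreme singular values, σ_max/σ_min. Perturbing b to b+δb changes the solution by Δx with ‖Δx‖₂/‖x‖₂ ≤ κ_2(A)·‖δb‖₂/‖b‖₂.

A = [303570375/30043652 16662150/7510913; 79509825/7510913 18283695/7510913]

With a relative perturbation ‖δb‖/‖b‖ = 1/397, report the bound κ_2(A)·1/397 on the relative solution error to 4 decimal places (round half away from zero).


form AᵀA = [229850141405625/1073271136144 6464369014875/134158892018; 6464369014875/134158892018 727610874525/67079446009] with trace 143659676025/638471824 and determinant 791015625/638471824
solving λ² − 143659676025/638471824·λ + 791015625/638471824 = 0 gives λ = 225, 3515625/638471824
σ_max=√225=15, σ_min=√(3515625/638471824)=(1875/25268) → κ = 202.1440
κ_2(A)·‖δb‖/‖b‖ = 0.5092

0.5092


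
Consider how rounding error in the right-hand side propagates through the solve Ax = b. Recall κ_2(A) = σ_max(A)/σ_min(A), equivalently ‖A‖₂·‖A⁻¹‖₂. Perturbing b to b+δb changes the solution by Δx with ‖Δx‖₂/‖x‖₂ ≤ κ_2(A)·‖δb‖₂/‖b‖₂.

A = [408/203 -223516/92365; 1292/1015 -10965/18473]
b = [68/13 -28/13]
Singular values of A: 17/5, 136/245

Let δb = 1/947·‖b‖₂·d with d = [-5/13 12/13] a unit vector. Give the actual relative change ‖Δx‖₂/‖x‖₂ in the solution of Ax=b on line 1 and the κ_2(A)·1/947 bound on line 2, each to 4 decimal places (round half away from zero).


from the listed singular values, σ₁ = 17/5, σ_n = 136/245
condition number: (17/5) ÷ (136/245) = 6.1250
worst-case relative error ≤ 6.1250 × 1/947 = 0.0065
solve Ax = b  →  x = [-4.4067 -5.8215]
‖b‖₂ = 5.6569 and ‖x‖₂ = 7.3013
Δx = A⁻¹·δb where δb = 1/947·5.6569·d; ‖Δx‖ = 0.0108
relative error = 0.0015
realised/bound (from unrounded values) ≈ 0.2279

0.0015
0.0065


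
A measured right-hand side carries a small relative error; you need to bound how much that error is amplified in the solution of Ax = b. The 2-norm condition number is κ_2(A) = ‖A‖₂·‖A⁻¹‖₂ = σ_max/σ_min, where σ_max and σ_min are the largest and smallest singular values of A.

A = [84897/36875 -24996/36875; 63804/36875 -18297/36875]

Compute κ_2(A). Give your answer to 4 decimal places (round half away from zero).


295.0000

form AᵀA = [451138041/54390625 -131580288/54390625; -131580288/54390625 38383209/54390625] with trace 783234/87025 and determinant 81/87025
λ_max, λ_min = (783234/87025 ± √613427302656/7573350625)/2 = 9, 9/87025
κ_2(A) = √(λ_max/λ_min) = √(9 / (9/87025)) = 295.0000


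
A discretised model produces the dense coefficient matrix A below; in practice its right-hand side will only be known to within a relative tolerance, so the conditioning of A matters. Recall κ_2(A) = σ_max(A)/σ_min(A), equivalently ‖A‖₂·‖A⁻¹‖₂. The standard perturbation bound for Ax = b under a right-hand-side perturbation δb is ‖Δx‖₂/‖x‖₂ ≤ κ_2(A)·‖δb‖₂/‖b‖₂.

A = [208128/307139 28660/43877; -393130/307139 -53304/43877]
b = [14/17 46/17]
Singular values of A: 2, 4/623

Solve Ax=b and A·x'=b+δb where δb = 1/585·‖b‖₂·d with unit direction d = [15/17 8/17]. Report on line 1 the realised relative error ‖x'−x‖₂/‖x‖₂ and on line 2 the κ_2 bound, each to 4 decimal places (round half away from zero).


from the listed singular values, σ₁ = 2, σ_n = 4/623
κ = σ_max/σ_min = 2/(4/623) = 311.5000
κ_2(A)·‖δb‖/‖b‖ = 0.5325
solve Ax = b  →  x = [-215.5517 224.8793]
‖b‖₂ = 2.8284 and ‖x‖₂ = 311.5016
δb = ε·‖b‖·d = [0.0043 0.0023]; solving A·Δx = δb gives ‖Δx‖ = 0.7530
realised ‖Δx‖/‖x‖ = 0.0024
so the bound overstates the realised error by a factor of ≈ 220.2649 (computed from the unrounded values)

0.0024
0.5325


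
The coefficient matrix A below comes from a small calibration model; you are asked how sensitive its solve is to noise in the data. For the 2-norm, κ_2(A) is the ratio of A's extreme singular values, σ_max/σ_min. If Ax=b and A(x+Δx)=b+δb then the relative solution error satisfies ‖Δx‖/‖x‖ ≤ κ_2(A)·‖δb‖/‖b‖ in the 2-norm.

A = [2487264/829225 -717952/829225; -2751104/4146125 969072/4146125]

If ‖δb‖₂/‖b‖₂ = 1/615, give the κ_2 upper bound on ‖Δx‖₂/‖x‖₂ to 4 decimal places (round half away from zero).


0.1315

form AᵀA = [96508404736/10226265625 -28143618048/10226265625; -28143618048/10226265625 8224555264/10226265625] with trace 167572736/16362025 and determinant 262144/16362025
solving λ² − 167572736/16362025·λ + 262144/16362025 = 0 gives λ = 256/25, 1024/654481
σ_max=√(256/25)=(16/5), σ_min=√(1024/654481)=(32/809) → κ = 80.9000
perturbation bound = 80.9000·1/615 = 0.1315


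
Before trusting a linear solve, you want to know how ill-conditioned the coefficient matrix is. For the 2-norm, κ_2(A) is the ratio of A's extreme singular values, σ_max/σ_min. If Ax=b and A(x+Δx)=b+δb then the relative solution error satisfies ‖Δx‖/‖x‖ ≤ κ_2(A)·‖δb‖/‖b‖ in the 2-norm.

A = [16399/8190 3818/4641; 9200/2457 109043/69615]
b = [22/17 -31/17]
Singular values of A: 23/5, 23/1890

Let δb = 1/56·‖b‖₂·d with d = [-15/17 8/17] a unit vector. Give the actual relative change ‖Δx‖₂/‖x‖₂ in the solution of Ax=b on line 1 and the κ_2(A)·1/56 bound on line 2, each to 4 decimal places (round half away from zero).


0.0200
6.7500

from the listed singular values, σ₁ = 23/5, σ_n = 23/1890
κ = σ_max/σ_min = (23/5)/(23/1890) = 378.0000
κ_2(A)·‖δb‖/‖b‖ = 6.7500
solve Ax = b  →  x = [63.0100 -151.7893]
‖b‖ = 2.2361, ‖x‖ = 164.3480
δb = ε·‖b‖·d = [-0.0352 0.0188]; solving A·Δx = δb gives ‖Δx‖ = 3.2812
dividing the unrounded norms, ‖Δx‖/‖x‖ = 0.0200
realised/bound (from unrounded values) ≈ 0.0030


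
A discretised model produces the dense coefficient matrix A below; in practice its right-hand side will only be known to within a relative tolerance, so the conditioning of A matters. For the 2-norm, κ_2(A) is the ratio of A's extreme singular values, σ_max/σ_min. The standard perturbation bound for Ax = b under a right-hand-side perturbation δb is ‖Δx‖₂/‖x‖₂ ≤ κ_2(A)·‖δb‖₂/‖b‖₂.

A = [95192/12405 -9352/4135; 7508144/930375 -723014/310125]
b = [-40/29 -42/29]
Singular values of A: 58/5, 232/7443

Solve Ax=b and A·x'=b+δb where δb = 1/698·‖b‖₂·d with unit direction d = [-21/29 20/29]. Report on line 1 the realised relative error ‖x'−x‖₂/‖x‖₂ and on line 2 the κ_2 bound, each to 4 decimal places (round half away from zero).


0.5332
0.5332

from the listed singular values, σ₁ = 58/5, σ_n = 232/7443
κ = σ_max/σ_min = (58/5)/(232/7443) = 372.1500
worst-case relative error ≤ 372.1500 × 1/698 = 0.5332
solve Ax = b  →  x = [-0.1655 0.0483]
‖b‖₂ = 2.0000 and ‖x‖₂ = 0.1724
δb = ε·‖b‖·d = [-0.0021 0.0020]; solving A·Δx = δb gives ‖Δx‖ = 0.0919
dividing the unrounded norms, ‖Δx‖/‖x‖ = 0.5332
realised/bound = 1 exactly: the bound is attained for this b and d


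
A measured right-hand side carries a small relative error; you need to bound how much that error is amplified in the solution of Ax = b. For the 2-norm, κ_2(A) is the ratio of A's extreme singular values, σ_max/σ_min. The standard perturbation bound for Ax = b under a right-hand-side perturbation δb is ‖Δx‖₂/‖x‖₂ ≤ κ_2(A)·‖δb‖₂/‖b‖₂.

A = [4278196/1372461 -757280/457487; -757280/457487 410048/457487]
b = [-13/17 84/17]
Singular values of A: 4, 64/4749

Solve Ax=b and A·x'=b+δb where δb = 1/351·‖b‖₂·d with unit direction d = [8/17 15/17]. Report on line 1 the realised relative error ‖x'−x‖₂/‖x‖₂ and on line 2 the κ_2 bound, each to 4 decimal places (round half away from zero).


0.0036
0.8456

σ_max = 4, σ_min = 64/4749
κ = σ_max/σ_min = 4/(64/4749) = 296.8125
κ_2(A)·‖δb‖/‖b‖ = 0.8456
solve Ax = b  →  x = [139.0147 262.2463]
‖b‖ = 5.0000, ‖x‖ = 296.8134
Δx = A⁻¹·δb where δb = 1/351·5.0000·d; ‖Δx‖ = 1.0570
relative error = 0.0036
so the bound overstates the realised error by a factor of ≈ 237.4508 (computed from the unrounded values)


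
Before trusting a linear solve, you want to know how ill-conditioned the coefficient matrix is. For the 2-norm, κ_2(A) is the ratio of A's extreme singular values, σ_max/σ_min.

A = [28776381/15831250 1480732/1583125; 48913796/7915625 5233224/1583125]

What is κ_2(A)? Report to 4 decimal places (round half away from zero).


232.8125

M = AᵀA = [16637308575961/401005562500 443651048406/20050278125; 443651048406/20050278125 47326721104/4010055625]. tr(M)=73944569849/1387562500, det(M)=454371856/8672265625
solving λ² − 73944569849/1387562500·λ + 454371856/8672265625 = 0 gives λ = 5329/100, 341056/346890625
κ = σ_max/σ_min = (73/10)/(584/18625) = 232.8125


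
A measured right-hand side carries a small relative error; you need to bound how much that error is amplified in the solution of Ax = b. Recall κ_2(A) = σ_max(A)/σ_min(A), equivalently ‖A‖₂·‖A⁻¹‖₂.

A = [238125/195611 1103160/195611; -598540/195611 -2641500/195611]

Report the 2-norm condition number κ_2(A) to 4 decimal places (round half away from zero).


form AᵀA = [2455347025/226412209 10909665000/226412209; 10909665000/226412209 48488072400/226412209] with trace 30305425/134689 and determinant 90000/134689
solving λ² − 30305425/134689·λ + 90000/134689 = 0 gives λ = 225, 400/134689
κ_2(A) = √(λ_max/λ_min) = √(225 / (400/134689)) = 275.2500

275.2500


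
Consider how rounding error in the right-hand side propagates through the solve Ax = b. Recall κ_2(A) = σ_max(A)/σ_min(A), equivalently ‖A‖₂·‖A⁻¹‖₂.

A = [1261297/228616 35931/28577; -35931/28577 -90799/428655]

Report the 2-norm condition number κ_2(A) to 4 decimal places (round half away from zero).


81.6000

form AᵀA = [995536273/31091776 139975199/19432360; 139975199/19432360 177708346/109307025] with trace 140017249/4161600 and determinant 707281/4161600
λ_max, λ_min = (140017249/4161600 ± √19593056335089601/17318914560000)/2 = 841/25, 841/166464
κ = σ_max/σ_min = (29/5)/(29/408) = 81.6000


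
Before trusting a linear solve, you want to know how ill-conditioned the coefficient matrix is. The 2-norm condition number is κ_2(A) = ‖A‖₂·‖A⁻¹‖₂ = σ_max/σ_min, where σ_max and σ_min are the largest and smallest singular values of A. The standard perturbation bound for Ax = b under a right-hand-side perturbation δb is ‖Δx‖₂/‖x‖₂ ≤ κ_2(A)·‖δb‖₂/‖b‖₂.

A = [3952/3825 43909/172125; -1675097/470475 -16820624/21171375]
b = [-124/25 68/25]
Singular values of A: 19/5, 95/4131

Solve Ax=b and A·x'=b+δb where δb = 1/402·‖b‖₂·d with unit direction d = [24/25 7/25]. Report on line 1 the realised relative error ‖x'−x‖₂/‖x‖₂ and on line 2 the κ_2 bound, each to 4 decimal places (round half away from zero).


0.0035
0.4110

from the listed singular values, σ₁ = 19/5, σ_n = 95/4131
κ = σ_max/σ_min = (19/5)/(95/4131) = 165.2400
worst-case relative error ≤ 165.2400 × 1/402 = 0.4110
solve Ax = b  →  x = [37.1543 -169.9255]
‖b‖₂ = 5.6569 and ‖x‖₂ = 173.9400
with δb = [0.0135 0.0039], A·Δx = δb → ‖Δx‖ = 0.6119
relative error = 0.0035
realised/bound (from unrounded values) ≈ 0.0086


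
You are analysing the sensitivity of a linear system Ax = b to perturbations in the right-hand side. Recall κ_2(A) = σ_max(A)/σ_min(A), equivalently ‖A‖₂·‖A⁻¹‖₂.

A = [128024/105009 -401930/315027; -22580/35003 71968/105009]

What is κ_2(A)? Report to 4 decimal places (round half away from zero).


AᵀA = [72591184/38155329 -228657520/114465987; -228657520/114465987 720284644/343397961]; tr = 1633300/408321, det = 64/408321
λ_max, λ_min = (1633300/408321 ± √2667564359824/166726039041)/2 = 4, 16/408321
κ = σ_max/σ_min = 2/(4/639) = 319.5000

319.5000


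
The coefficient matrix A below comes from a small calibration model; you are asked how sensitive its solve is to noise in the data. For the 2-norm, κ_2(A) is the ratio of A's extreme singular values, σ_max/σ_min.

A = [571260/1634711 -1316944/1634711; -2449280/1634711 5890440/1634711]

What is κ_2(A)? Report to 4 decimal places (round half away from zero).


AᵀA = [3762826000/1589696641 -9030133440/1589696641; -9030133440/1589696641 21672590656/1589696641]; tr = 150505424/9406489, det = 25600/9406489
eigenvalues of AᵀA: λ = (tr ± √(tr²−4·det))/2 = 16, 1600/9406489
so κ_2 = √(16 / (1600/9406489)) = 306.7000

306.7000


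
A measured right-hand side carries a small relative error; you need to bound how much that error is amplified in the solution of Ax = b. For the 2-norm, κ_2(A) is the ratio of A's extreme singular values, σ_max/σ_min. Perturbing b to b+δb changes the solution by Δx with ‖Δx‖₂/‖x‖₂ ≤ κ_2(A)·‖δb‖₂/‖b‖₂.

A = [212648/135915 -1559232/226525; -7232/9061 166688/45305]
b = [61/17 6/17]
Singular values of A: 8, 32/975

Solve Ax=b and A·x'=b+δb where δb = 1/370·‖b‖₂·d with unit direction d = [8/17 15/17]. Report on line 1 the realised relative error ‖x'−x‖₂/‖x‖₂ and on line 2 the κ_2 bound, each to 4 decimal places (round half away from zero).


0.0049
0.6588

σ_max = 8, σ_min = 32/975
κ_2(A) = 8 / (32/975) = 243.7500
worst-case relative error ≤ 243.7500 × 1/370 = 0.6588
solve Ax = b  →  x = [59.5335 13.0107]
‖b‖ = 3.6056, ‖x‖ = 60.9387
re-solving with b+δb shifts x by Δx of norm 0.2969
relative error = 0.0049
so the bound overstates the realised error by a factor of ≈ 135.2107 (computed from the unrounded values)


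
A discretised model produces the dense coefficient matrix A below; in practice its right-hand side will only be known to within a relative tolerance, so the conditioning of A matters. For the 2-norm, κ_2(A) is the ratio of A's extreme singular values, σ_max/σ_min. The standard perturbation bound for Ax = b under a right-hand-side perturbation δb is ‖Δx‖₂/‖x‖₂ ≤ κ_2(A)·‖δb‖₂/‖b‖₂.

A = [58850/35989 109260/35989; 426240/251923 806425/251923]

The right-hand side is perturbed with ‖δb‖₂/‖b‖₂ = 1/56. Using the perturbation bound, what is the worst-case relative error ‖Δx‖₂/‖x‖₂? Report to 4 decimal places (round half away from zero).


4.5625

form AᵀA = [417816100/75463969 783351000/75463969; 783351000/75463969 1468812025/75463969] with trace 6528125/261121 and determinant 2500/261121
solving λ² − 6528125/261121·λ + 2500/261121 = 0 gives λ = 25, 100/261121
κ_2(A) = √(λ_max/λ_min) = √(25 / (100/261121)) = 255.5000
bound on ‖Δx‖/‖x‖: κ·ε = 255.5000·1/56 = 4.5625


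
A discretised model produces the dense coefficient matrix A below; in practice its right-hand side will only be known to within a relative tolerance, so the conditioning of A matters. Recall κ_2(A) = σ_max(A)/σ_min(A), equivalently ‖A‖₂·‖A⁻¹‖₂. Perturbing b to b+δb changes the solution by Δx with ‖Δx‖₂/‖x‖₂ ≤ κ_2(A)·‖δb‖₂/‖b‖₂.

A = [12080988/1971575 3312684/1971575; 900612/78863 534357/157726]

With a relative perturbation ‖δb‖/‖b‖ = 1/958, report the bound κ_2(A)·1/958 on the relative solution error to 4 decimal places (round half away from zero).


M = AᵀA = [2259131505696/13450200625 658860199578/13450200625; 658860199578/13450200625 769399232841/53800802500]. tr(M)=15689480409/86081284, det(M)=53144100/21520321
eigenvalues of AᵀA: λ = (tr ± √(tr²−4·det))/2 = 729/4, 291600/21520321
σ_max=√(729/4)=(27/2), σ_min=√(291600/21520321)=(540/4639) → κ = 115.9750
worst-case relative error ≤ 115.9750 × 1/958 = 0.1211

0.1211


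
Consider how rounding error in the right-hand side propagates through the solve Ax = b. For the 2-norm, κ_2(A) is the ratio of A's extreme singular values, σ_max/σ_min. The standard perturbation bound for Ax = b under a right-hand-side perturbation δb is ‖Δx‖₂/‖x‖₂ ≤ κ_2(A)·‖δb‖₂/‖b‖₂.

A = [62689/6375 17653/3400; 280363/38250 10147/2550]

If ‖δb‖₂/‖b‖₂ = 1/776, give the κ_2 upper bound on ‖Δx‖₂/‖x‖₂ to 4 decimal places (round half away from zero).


0.2320

form AᵀA = [8803207909/58522500 625981079/7803000; 625981079/7803000 178081657/4161600] with trace 626019721/3240000 and determinant 373301041/324000000
λ_max, λ_min = (626019721/3240000 ± √391852311266004241/10497600000000)/2 = 19321/100, 19321/3240000
σ_max=√(19321/100)=(139/10), σ_min=√(19321/3240000)=(139/1800) → κ = 180.0000
perturbation bound = 180.0000·1/776 = 0.2320


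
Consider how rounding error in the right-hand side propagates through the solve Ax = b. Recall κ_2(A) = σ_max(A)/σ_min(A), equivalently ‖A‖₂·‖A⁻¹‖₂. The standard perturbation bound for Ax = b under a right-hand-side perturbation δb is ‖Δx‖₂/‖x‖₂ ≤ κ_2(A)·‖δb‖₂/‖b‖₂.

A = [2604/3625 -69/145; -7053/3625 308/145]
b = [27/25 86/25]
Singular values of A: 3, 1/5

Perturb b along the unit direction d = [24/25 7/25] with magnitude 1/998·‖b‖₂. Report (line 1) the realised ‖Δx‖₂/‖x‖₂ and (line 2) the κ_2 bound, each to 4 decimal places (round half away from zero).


0.0018
0.0150

σ_max = 3, σ_min = 1/5
condition number: 3 ÷ (1/5) = 15.0000
bound on ‖Δx‖/‖x‖: κ·ε = 15.0000·1/998 = 0.0150
solve Ax = b  →  x = [6.5517 7.6207]
2-norm of b is 3.6056; of x, 10.0499
with δb = [0.0035 0.0010], A·Δx = δb → ‖Δx‖ = 0.0181
dividing the unrounded norms, ‖Δx‖/‖x‖ = 0.0018
tightness: 0.0018 against a bound of 0.0150 (unrounded ratio ≈ 0.1196)


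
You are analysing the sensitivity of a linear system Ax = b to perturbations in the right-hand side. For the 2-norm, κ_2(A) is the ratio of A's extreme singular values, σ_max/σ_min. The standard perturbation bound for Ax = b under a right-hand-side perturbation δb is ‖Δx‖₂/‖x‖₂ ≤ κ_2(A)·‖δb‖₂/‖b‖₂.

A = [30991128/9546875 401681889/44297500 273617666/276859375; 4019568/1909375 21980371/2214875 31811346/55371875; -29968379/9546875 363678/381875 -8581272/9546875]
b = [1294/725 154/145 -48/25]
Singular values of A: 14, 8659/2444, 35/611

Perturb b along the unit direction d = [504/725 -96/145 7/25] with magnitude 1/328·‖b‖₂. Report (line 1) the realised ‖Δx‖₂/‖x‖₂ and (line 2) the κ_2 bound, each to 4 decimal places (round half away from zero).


0.2585
0.7451

from the listed singular values, σ₁ = 14, σ_n = 35/611
condition number: 14 ÷ (35/611) = 244.4000
bound on ‖Δx‖/‖x‖: κ·ε = 244.4000·1/328 = 0.7451
solve Ax = b  →  x = [0.5586 -0.0209 0.1629]
‖b‖₂ = 2.8284 and ‖x‖₂ = 0.5823
δb = ε·‖b‖·d = [0.0060 -0.0057 0.0024]; solving A·Δx = δb gives ‖Δx‖ = 0.1505
dividing the unrounded norms, ‖Δx‖/‖x‖ = 0.2585
tightness: 0.2585 against a bound of 0.7451 (unrounded ratio ≈ 0.3470)


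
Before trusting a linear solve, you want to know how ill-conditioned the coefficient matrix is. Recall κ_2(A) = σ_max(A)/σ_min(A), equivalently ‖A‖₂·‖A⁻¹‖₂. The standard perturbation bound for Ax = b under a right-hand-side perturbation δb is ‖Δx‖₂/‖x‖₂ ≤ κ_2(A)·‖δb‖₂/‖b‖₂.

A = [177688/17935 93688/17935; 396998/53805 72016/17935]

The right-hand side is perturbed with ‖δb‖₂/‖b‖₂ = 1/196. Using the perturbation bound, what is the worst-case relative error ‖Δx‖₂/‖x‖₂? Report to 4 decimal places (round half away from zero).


0.8074

AᵀA = [1039446212/6811713 184780960/2270571; 184780960/2270571 32855872/756857]; tr = 78538180/400689, det = 614656/400689
solving λ² − 78538180/400689·λ + 614656/400689 = 0 gives λ = 196, 3136/400689
κ_2(A) = √(λ_max/λ_min) = √(196 / (3136/400689)) = 158.2500
κ_2(A)·‖δb‖/‖b‖ = 0.8074


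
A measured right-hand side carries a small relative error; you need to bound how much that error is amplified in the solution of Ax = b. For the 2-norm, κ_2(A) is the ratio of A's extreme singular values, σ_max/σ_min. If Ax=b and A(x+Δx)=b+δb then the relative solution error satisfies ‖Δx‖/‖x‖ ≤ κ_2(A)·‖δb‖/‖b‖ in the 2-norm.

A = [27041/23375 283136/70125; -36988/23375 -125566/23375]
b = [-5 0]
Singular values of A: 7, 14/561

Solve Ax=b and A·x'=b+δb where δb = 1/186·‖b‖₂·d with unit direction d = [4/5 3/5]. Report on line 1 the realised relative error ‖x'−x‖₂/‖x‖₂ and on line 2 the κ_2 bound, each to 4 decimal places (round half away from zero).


0.0067
1.5081

σ_max = 7, σ_min = 14/561
κ_2(A) = 7 / (14/561) = 280.5000
perturbation bound = 280.5000·1/186 = 1.5081
solve Ax = b  →  x = [153.7543 -45.2914]
2-norm of b is 5.0000; of x, 160.2863
δb = ε·‖b‖·d = [0.0215 0.0161]; solving A·Δx = δb gives ‖Δx‖ = 1.0772
realised ‖Δx‖/‖x‖ = 0.0067
so the bound overstates the realised error by a factor of ≈ 224.4008 (computed from the unrounded values)


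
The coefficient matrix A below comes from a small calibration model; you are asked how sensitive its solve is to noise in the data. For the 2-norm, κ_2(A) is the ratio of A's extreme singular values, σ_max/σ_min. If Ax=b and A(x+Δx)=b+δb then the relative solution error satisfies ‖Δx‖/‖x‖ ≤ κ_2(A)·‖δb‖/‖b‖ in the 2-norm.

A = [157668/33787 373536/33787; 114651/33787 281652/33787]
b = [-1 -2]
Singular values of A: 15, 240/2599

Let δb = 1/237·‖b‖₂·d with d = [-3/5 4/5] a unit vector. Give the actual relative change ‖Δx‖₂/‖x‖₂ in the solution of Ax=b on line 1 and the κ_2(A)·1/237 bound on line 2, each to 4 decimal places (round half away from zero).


largest singular value 15, smallest 240/2599
κ = σ_max/σ_min = 15/(240/2599) = 162.4375
worst-case relative error ≤ 162.4375 × 1/237 = 0.6854
solve Ax = b  →  x = [9.9449 -4.2881]
‖b‖₂ = 2.2361 and ‖x‖₂ = 10.8300
Δx = A⁻¹·δb where δb = 1/237·2.2361·d; ‖Δx‖ = 0.1022
dividing the unrounded norms, ‖Δx‖/‖x‖ = 0.0094
tightness: 0.0094 against a bound of 0.6854 (unrounded ratio ≈ 0.0138)

0.0094
0.6854


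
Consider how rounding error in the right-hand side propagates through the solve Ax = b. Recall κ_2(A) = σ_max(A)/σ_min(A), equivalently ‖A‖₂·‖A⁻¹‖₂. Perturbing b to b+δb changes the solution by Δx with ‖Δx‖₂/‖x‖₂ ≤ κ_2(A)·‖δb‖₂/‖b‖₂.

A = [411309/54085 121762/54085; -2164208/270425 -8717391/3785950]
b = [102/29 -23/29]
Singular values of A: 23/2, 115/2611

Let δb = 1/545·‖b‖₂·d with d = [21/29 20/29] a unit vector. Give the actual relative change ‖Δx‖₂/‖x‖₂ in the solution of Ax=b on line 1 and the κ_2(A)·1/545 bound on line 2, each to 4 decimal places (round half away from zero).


0.0033
0.4791

from the listed singular values, σ₁ = 23/2, σ_n = 115/2611
κ_2(A) = (23/2) / (115/2611) = 261.1000
bound on ‖Δx‖/‖x‖: κ·ε = 261.1000·1/545 = 0.4791
solve Ax = b  →  x = [-12.4640 43.6654]
‖b‖ = 3.6056, ‖x‖ = 45.4094
Δx = A⁻¹·δb where δb = 1/545·3.6056·d; ‖Δx‖ = 0.1502
dividing the unrounded norms, ‖Δx‖/‖x‖ = 0.0033
realised/bound (from unrounded values) ≈ 0.0069


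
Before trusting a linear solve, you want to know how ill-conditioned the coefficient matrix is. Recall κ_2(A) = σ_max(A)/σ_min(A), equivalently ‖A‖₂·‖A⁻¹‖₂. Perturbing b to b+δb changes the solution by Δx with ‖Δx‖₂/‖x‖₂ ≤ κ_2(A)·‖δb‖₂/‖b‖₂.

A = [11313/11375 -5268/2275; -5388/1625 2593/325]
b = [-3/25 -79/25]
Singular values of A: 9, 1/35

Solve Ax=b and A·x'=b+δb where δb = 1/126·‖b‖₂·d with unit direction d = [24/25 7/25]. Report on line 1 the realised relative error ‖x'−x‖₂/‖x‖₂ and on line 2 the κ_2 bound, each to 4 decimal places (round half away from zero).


0.0251
2.5000

largest singular value 9, smallest 1/35
κ_2(A) = 9 / (1/35) = 315.0000
perturbation bound = 315.0000·1/126 = 2.5000
solve Ax = b  →  x = [-32.1795 -13.7692]
‖b‖₂ = 3.1623 and ‖x‖₂ = 35.0016
δb = ε·‖b‖·d = [0.0241 0.0070]; solving A·Δx = δb gives ‖Δx‖ = 0.8784
realised ‖Δx‖/‖x‖ = 0.0251
so the bound overstates the realised error by a factor of ≈ 99.6163 (computed from the unrounded values)


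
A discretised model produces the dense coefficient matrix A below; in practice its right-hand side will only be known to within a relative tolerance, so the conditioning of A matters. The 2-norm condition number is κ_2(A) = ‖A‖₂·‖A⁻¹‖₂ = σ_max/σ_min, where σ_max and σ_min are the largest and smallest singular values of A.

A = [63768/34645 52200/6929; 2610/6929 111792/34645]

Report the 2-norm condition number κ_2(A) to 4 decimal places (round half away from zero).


22.7500

form AᵀA = [25068996/7102225 4284576/284089; 4284576/284089 477032256/7102225] with trace 298692/4225 and determinant 1016064/105625
λ_max, λ_min = (298692/4225 ± √3541202064/714025)/2 = 1764/25, 576/4225
κ = σ_max/σ_min = (42/5)/(24/65) = 22.7500


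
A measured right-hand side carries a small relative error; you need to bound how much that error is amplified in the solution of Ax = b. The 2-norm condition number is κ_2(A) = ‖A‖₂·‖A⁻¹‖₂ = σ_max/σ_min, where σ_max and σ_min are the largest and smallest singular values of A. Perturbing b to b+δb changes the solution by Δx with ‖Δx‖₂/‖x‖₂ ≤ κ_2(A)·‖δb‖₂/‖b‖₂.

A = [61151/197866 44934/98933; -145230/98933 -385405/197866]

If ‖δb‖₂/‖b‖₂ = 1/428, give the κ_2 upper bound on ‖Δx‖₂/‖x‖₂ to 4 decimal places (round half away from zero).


0.2255

M = AᵀA = [52413121/23290276 17465832/5822569; 17465832/5822569 93166729/23290276]. tr(M)=72789925/11645138, det(M)=390625/93161104
solving λ² − 72789925/11645138·λ + 390625/93161104 = 0 gives λ = 25/4, 15625/23290276
so κ_2 = √((25/4) / (15625/23290276)) = 96.5200
κ_2(A)·‖δb‖/‖b‖ = 0.2255


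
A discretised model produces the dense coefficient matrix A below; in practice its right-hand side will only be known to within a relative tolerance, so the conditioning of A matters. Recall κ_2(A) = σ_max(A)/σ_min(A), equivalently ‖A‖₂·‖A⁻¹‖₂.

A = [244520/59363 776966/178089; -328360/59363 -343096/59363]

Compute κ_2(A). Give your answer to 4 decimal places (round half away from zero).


M = AᵀA = [167610320000/3523965769 527960734000/10571897307; 527960734000/10571897307 1663109952100/31715691921]. tr(M)=3771228100/37711881, det(M)=4000000/37711881
solving λ² − 3771228100/37711881·λ + 4000000/37711881 = 0 gives λ = 100, 40000/37711881
so κ_2 = √(100 / (40000/37711881)) = 307.0500

307.0500


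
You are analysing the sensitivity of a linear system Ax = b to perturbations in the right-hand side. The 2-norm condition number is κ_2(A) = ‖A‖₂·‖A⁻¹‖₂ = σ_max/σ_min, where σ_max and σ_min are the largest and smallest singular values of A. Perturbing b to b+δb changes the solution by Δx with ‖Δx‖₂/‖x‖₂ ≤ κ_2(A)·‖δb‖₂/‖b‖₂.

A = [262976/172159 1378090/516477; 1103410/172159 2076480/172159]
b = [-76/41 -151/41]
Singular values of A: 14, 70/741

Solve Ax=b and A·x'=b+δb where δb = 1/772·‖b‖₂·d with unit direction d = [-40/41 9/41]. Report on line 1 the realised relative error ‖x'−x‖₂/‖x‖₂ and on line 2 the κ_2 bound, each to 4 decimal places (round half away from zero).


from the listed singular values, σ₁ = 14, σ_n = 70/741
κ = σ_max/σ_min = 14/(70/741) = 148.2000
bound on ‖Δx‖/‖x‖: κ·ε = 148.2000·1/772 = 0.1920
solve Ax = b  →  x = [-9.4748 4.7294]
‖b‖ = 4.1231, ‖x‖ = 10.5896
δb = ε·‖b‖·d = [-0.0052 0.0012]; solving A·Δx = δb gives ‖Δx‖ = 0.0565
realised ‖Δx‖/‖x‖ = 0.0053
tightness: 0.0053 against a bound of 0.1920 (unrounded ratio ≈ 0.0278)

0.0053
0.1920


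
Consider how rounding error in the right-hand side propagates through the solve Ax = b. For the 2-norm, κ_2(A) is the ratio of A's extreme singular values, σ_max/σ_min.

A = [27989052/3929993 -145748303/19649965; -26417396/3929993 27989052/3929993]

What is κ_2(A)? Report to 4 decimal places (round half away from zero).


form AᵀA = [1761314914720/18364857289 -9246547185876/91824286445; -9246547185876/91824286445 48546068518249/459121432225] with trace 110081975489/545923225 and determinant 406586896/545923225
char-poly roots: 5041/25 and 80656/21836929
so κ_2 = √((5041/25) / (80656/21836929)) = 233.6500

233.6500


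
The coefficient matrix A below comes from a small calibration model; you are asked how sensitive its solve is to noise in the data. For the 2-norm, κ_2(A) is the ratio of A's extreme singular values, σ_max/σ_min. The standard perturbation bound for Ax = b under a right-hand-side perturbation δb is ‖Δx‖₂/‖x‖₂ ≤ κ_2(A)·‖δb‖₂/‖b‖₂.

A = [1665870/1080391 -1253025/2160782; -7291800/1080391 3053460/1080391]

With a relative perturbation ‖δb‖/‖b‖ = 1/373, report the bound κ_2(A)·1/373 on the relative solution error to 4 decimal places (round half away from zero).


0.3396

form AᵀA = [33281064900/694375201 -13866096375/694375201; -13866096375/694375201 23119895025/2777500804] with trace 924521625/16434916 and determinant 810000/4108729
char-poly roots: 225/4 and 14400/4108729
σ_max=√(225/4)=(15/2), σ_min=√(14400/4108729)=(120/2027) → κ = 126.6875
κ_2(A)·‖δb‖/‖b‖ = 0.3396


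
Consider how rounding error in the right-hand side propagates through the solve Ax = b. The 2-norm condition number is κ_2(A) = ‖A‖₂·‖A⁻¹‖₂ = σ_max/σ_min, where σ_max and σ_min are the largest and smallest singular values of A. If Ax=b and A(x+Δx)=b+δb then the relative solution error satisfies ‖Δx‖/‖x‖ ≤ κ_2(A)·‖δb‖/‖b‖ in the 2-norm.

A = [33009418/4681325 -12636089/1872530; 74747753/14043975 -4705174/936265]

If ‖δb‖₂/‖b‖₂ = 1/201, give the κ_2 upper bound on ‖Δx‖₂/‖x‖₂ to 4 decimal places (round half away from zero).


form AᵀA = [615752866753501/7889329352025 -39094643980133/525955290135; -39094643980133/525955290135 9929015787881/140254744036] with trace 5585065421269/37523564100 and determinant 346146025/1500942564
λ_max, λ_min = (5585065421269/37523564100 ± √31191656896598967667320361/1408017862766808810000)/2 = 3721/25, 2325625/1500942564
κ_2(A) = √(λ_max/λ_min) = √((3721/25) / (2325625/1500942564)) = 309.9360
bound on ‖Δx‖/‖x‖: κ·ε = 309.9360·1/201 = 1.5420

1.5420


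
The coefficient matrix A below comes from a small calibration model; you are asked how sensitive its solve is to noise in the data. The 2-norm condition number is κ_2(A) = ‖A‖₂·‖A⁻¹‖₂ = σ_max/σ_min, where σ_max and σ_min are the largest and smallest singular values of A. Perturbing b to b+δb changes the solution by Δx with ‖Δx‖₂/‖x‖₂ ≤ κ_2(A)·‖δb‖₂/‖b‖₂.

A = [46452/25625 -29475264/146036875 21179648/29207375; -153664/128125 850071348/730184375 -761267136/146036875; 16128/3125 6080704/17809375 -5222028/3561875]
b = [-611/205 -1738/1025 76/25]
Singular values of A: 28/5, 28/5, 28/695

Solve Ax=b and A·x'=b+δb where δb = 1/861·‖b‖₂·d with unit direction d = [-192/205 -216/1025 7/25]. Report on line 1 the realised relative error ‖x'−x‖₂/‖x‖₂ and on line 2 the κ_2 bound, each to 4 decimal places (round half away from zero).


largest singular value 28/5, smallest 28/695
κ = σ_max/σ_min = (28/5)/(28/695) = 139.0000
worst-case relative error ≤ 139.0000 × 1/861 = 0.1614
solve Ax = b  →  x = [0.3929 96.8484 21.8641]
‖b‖₂ = 4.5826 and ‖x‖₂ = 99.2865
δb = ε·‖b‖·d = [-0.0050 -0.0011 0.0015]; solving A·Δx = δb gives ‖Δx‖ = 0.1321
realised ‖Δx‖/‖x‖ = 0.0013
realised/bound (from unrounded values) ≈ 0.0082

0.0013
0.1614


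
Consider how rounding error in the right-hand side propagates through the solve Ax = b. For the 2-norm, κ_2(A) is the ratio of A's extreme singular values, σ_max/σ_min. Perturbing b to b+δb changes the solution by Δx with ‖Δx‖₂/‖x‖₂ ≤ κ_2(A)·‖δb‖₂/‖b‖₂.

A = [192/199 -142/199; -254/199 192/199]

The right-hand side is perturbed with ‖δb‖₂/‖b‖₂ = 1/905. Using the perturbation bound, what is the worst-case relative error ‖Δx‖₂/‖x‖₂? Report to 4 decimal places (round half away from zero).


AᵀA = [101380/39601 -76032/39601; -76032/39601 57028/39601]; tr = 158408/39601, det = 16/39601
eigenvalues of AᵀA: λ = (tr ± √(tr²−4·det))/2 = 4, 4/39601
κ = σ_max/σ_min = 2/(2/199) = 199.0000
bound on ‖Δx‖/‖x‖: κ·ε = 199.0000·1/905 = 0.2199

0.2199
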